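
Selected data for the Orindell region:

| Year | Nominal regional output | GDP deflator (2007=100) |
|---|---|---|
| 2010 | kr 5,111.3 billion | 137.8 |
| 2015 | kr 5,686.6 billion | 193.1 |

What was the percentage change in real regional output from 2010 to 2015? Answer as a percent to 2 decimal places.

Deflate each year: 2010 → 5111.3/1.378 = 3709.22; 2015 → 5686.6/1.931 = 2944.90.
So real regional output changed by 2944.90/3709.22 − 1 = -0.2061, i.e. -20.61%.

-20.61%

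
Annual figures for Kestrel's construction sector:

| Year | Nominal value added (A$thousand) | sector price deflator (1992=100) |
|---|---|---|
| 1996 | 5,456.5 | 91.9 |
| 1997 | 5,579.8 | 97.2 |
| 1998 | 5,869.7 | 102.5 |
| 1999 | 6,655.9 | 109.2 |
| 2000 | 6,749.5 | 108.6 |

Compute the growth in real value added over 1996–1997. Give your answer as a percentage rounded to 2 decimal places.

Real value added 1996 = 5456.5/0.919 = 5937.43.
Real value added 1997 = 5579.8/0.972 = 5740.53.
Change = 5740.53/5937.43 − 1 = -0.0332.

-3.32%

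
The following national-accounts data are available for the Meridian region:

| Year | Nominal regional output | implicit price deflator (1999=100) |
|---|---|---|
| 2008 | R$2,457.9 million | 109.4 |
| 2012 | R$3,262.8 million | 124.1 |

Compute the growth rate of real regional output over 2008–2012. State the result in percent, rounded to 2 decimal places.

Real regional output 2008 = 2457.9 / 1.094 = 2246.71.
Real regional output 2012 = 3262.8 / 1.241 = 2629.17.
Real growth = 2629.17 / 2246.71 − 1 = 0.1702.

17.02%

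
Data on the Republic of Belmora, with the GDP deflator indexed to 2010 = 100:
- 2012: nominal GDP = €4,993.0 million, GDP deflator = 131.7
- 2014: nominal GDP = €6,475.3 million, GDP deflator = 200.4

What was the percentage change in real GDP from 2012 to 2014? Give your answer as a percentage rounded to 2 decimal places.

-14.77%

Real GDP 2012 = 4993.0 / 1.317 = 3791.19.
Real GDP 2014 = 6475.3 / 2.004 = 3231.19.
Real growth = 3231.19 / 3791.19 − 1 = -0.1477.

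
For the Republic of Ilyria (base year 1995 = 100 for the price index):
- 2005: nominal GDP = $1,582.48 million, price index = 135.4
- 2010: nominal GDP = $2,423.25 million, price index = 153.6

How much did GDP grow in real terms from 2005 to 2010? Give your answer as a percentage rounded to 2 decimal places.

34.99%

Real GDP 2005 = 1582.48 / 1.354 = 1168.74.
Real GDP 2010 = 2423.25 / 1.536 = 1577.64.
Real growth = 1577.64 / 1168.74 − 1 = 0.3499.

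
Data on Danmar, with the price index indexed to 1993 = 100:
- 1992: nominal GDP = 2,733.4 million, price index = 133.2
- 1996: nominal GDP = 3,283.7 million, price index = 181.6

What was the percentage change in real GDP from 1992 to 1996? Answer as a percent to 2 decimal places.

-11.89%

Deflate each year: 1992 → 2733.4/1.332 = 2052.10; 1996 → 3283.7/1.816 = 1808.20.
So real GDP changed by 1808.20/2052.10 − 1 = -0.1189, i.e. -11.89%.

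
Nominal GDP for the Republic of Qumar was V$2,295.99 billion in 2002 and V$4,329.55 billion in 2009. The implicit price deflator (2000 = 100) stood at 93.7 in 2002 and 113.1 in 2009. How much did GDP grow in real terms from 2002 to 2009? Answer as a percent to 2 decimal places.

Deflate each year: 2002 → 2295.99/0.937 = 2450.36; 2009 → 4329.55/1.131 = 3828.07.
So real GDP changed by 3828.07/2450.36 − 1 = 0.5622, i.e. 56.22%.

56.22%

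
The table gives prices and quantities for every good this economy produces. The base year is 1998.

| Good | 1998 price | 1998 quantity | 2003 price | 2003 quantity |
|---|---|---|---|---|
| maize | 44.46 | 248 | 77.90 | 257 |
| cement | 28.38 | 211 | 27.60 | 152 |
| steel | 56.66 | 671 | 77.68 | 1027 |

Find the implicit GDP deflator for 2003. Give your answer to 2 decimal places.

Nominal GDP 2003 = 77.90·257 + 27.60·152 + 77.68·1027 = 103992.86.
Real GDP 2003 (at 1998 prices) = 44.46·257 + 28.38·152 + 56.66·1027 = 73929.80.
Deflator = Nominal/Real × 100 = 103992.86/73929.80 × 100 = 140.664.

140.66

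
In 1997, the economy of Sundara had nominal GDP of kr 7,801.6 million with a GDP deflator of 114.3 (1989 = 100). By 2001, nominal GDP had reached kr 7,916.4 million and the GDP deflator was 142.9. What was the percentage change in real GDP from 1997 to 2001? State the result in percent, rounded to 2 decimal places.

Deflate each year: 1997 → 7801.6/1.143 = 6825.55; 2001 → 7916.4/1.429 = 5539.82.
So real GDP changed by 5539.82/6825.55 − 1 = -0.1884, i.e. -18.84%.

-18.84%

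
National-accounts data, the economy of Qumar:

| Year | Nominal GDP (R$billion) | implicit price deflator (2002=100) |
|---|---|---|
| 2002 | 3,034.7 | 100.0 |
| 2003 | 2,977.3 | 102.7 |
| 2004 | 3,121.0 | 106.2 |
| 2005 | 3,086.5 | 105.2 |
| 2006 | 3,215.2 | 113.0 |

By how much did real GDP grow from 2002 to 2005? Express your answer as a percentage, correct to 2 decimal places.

Real GDP 2002 = 3034.7/1.000 = 3034.70.
Real GDP 2005 = 3086.5/1.052 = 2933.94.
Change = 2933.94/3034.70 − 1 = -0.0332.

-3.32%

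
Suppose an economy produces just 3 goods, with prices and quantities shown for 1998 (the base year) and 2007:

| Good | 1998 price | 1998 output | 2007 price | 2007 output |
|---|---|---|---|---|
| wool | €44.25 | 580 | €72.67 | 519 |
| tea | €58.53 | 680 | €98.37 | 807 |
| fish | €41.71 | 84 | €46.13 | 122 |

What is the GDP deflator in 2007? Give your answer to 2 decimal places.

Nominal GDP 2007 = 72.67·519 + 98.37·807 + 46.13·122 = 122728.18.
Real GDP 2007 (at 1998 prices) = 44.25·519 + 58.53·807 + 41.71·122 = 75288.08.
Deflator = Nominal/Real × 100 = 122728.18/75288.08 × 100 = 163.011.

163.01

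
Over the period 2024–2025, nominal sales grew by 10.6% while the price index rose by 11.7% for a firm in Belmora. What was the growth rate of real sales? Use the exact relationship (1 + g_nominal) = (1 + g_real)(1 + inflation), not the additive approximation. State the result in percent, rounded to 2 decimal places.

-0.98%

(1 + g_nom) = (1 + g_real)(1 + π), so g_real = 1.1060 / 1.1170 − 1 = -0.00985.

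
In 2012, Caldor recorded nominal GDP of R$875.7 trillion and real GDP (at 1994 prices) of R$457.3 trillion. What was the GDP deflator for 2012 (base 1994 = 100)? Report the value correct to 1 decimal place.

GDP deflator = (Nominal / Real) × 100 = 875.7 / 457.3 × 100 = 191.49.

191.5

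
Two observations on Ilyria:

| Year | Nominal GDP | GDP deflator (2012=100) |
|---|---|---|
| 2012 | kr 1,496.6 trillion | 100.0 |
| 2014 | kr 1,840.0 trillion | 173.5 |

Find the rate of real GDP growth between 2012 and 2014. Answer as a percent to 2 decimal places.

Real GDP 2012 = 1496.6 / 1.000 = 1496.60.
Real GDP 2014 = 1840.0 / 1.735 = 1060.52.
Real growth = 1060.52 / 1496.60 − 1 = -0.2914.

-29.14%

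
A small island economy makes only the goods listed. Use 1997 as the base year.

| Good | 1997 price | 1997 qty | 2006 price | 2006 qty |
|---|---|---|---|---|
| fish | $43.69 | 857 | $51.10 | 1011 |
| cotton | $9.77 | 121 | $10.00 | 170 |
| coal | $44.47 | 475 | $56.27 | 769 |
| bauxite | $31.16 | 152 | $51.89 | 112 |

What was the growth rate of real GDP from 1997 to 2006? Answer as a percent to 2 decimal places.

29.52%

Real GDP 1997 = Nominal GDP 1997 = 43.69·857 + 9.77·121 + 44.47·475 + 31.16·152 = 64484.07.
Real GDP 2006 (at 1997 prices) = 43.69·1011 + 9.77·170 + 44.47·769 + 31.16·112 = 83518.84.
Real growth = 83518.84/64484.07 − 1 = 0.2952.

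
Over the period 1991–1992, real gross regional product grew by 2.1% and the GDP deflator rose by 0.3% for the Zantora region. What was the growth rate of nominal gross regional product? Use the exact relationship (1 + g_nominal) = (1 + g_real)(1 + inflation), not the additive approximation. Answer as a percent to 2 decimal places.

(1 + g_nom) = (1 + g_real)(1 + π) = 1.0210 × 1.0030 = 1.02406.

2.41%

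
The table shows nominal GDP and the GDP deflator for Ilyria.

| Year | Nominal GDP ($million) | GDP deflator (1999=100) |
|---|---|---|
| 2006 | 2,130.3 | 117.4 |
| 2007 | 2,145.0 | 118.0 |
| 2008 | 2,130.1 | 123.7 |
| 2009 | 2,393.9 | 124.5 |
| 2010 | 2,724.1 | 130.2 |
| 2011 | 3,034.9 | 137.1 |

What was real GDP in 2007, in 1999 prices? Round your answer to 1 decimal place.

Real GDP 2007 = 2145.0 / 1.180 = 1817.80.

$1,817.8 million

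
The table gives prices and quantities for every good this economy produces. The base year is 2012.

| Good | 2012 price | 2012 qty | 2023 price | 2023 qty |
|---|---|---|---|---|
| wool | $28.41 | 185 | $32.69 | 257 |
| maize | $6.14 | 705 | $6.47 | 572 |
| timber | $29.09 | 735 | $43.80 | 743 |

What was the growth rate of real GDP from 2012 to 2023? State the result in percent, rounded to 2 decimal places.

4.72%

Real GDP 2012 = Nominal GDP 2012 = 28.41·185 + 6.14·705 + 29.09·735 = 30965.70.
Real GDP 2023 (at 2012 prices) = 28.41·257 + 6.14·572 + 29.09·743 = 32427.32.
Real growth = 32427.32/30965.70 − 1 = 0.0472.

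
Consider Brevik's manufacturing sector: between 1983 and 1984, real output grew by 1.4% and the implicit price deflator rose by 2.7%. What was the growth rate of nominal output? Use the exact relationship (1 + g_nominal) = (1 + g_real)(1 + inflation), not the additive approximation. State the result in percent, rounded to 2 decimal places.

4.14%

(1 + g_nom) = (1 + g_real)(1 + π) = 1.0140 × 1.0270 = 1.04138.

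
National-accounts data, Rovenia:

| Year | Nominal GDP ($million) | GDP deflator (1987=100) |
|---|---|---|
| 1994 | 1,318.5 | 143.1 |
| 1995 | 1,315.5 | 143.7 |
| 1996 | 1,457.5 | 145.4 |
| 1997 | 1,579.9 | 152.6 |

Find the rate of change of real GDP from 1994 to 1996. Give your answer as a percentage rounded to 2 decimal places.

8.79%

Real GDP 1994 = 1318.5/1.431 = 921.38.
Real GDP 1996 = 1457.5/1.454 = 1002.41.
Change = 1002.41/921.38 − 1 = 0.0879.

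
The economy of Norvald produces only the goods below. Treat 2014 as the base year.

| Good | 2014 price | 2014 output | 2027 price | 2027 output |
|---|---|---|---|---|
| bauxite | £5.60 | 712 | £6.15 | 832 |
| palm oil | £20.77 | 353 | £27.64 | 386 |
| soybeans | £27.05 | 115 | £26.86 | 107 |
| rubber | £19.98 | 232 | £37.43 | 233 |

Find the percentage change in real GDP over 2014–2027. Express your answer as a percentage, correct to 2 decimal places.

6.09%

Real GDP 2014 = Nominal GDP 2014 = 5.60·712 + 20.77·353 + 27.05·115 + 19.98·232 = 19065.12.
Real GDP 2027 (at 2014 prices) = 5.60·832 + 20.77·386 + 27.05·107 + 19.98·233 = 20226.11.
Real growth = 20226.11/19065.12 − 1 = 0.0609.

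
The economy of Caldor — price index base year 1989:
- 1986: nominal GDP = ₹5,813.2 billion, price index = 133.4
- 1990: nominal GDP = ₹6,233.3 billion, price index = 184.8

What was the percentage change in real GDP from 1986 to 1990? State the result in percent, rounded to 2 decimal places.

Deflate each year: 1986 → 5813.2/1.334 = 4357.72; 1990 → 6233.3/1.848 = 3373.00.
So real GDP changed by 3373.00/4357.72 − 1 = -0.2260, i.e. -22.60%.

-22.60%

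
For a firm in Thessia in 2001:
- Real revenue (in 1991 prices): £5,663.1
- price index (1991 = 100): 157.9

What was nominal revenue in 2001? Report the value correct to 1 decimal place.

Nominal revenue = Real × (price index/100) = 5663.1 × 1.579 = 8942.03.

£8,942.0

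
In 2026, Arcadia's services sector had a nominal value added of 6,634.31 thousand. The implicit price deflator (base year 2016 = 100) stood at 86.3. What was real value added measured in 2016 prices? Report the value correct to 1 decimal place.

7,687.5 thousand

Real value added = Nominal / (implicit price deflator/100) = 6634.31 / 0.863 = 7687.50.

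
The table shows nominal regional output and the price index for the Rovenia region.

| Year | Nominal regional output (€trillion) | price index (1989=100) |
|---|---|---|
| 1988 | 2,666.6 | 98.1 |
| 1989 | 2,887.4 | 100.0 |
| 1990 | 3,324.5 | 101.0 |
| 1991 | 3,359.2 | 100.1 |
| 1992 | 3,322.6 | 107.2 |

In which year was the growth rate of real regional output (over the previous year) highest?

1989: real = 2887.4/1.000 = 2887.40; growth vs 1988 (2718.25) = 6.22%.
1990: real = 3324.5/1.010 = 3291.58; growth vs 1989 (2887.40) = 14.00%.
1991: real = 3359.2/1.001 = 3355.84; growth vs 1990 (3291.58) = 1.95%.
1992: real = 3322.6/1.072 = 3099.44; growth vs 1991 (3355.84) = -7.64%.

1990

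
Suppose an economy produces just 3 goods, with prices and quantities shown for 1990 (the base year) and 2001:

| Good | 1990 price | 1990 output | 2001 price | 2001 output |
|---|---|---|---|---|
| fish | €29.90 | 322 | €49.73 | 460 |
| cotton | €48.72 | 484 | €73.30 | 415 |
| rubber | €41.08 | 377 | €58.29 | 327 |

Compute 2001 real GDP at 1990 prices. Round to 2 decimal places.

Real GDP 2001 = Σ (p_1990 × q_2001) = 29.90·460 + 48.72·415 + 41.08·327 = 47405.96.

€47405.96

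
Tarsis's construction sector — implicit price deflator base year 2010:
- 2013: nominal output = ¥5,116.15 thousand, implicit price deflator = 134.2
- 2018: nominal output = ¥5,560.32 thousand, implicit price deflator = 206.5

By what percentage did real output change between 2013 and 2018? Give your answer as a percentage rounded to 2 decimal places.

-29.37%

Real output 2013 = 5116.15 / 1.342 = 3812.33.
Real output 2018 = 5560.32 / 2.065 = 2692.65.
Real growth = 2692.65 / 3812.33 − 1 = -0.2937.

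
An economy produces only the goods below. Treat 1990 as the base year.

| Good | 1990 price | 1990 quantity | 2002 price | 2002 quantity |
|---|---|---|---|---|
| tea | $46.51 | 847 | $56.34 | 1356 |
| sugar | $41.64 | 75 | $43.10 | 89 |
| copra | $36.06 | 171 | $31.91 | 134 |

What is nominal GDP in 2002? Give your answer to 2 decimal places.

Nominal GDP 2002 = Σ (p_2002 × q_2002) = 56.34·1356 + 43.10·89 + 31.91·134 = 84508.88.

$84508.88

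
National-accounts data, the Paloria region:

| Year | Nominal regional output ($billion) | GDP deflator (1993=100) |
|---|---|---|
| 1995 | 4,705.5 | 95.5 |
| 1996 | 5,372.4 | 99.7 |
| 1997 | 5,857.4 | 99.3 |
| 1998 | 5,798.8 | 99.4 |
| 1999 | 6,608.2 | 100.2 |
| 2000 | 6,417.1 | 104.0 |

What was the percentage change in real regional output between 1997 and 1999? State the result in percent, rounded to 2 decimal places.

11.80%

Real regional output 1997 = 5857.4/0.993 = 5898.69.
Real regional output 1999 = 6608.2/1.002 = 6595.01.
Change = 6595.01/5898.69 − 1 = 0.1180.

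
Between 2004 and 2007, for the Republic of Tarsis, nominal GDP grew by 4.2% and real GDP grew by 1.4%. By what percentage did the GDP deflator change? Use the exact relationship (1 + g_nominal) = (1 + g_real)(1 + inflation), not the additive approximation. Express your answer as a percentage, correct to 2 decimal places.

(1 + g_nom) = (1 + g_real)(1 + π), so π = 1.0420 / 1.0140 − 1 = 0.02761.

2.76%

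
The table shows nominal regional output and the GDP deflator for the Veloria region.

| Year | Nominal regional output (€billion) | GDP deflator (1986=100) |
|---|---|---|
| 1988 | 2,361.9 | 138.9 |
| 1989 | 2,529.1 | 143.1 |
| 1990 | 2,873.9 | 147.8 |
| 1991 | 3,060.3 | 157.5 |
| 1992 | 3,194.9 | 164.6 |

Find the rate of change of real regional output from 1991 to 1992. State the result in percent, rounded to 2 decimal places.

Real regional output 1991 = 3060.3/1.575 = 1943.05.
Real regional output 1992 = 3194.9/1.646 = 1941.01.
Change = 1941.01/1943.05 − 1 = -0.0010.

-0.10%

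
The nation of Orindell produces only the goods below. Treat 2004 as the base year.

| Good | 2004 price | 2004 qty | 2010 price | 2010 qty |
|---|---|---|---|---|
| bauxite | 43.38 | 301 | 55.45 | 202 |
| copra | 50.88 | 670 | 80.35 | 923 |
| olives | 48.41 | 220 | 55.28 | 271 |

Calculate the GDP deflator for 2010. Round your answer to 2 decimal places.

145.76

Nominal GDP 2010 = 55.45·202 + 80.35·923 + 55.28·271 = 100344.83.
Real GDP 2010 (at 2004 prices) = 43.38·202 + 50.88·923 + 48.41·271 = 68844.11.
Deflator = Nominal/Real × 100 = 100344.83/68844.11 × 100 = 145.757.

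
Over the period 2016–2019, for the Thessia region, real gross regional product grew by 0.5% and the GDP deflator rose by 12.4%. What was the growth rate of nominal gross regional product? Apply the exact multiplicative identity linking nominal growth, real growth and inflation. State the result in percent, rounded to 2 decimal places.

12.96%

(1 + g_nom) = (1 + g_real)(1 + π) = 1.0050 × 1.1240 = 1.12962.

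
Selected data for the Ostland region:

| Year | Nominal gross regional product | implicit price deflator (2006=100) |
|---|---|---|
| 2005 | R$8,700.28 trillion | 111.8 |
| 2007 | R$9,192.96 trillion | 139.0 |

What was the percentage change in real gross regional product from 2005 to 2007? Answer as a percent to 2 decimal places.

Deflate each year: 2005 → 8700.28/1.118 = 7782.00; 2007 → 9192.96/1.390 = 6613.64.
So real gross regional product changed by 6613.64/7782.00 − 1 = -0.1501, i.e. -15.01%.

-15.01%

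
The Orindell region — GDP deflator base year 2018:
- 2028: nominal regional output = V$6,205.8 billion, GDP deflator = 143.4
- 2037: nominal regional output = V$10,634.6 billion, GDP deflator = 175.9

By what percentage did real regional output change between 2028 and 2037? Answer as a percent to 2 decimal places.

39.70%

Real regional output 2028 = 6205.8 / 1.434 = 4327.62.
Real regional output 2037 = 10634.6 / 1.759 = 6045.82.
Real growth = 6045.82 / 4327.62 − 1 = 0.3970.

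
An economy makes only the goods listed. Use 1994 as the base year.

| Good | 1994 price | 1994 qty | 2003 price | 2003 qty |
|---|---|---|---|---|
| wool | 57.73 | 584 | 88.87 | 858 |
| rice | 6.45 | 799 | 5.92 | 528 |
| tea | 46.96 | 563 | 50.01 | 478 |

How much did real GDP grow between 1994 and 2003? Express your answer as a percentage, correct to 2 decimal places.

Real GDP 1994 = Nominal GDP 1994 = 57.73·584 + 6.45·799 + 46.96·563 = 65306.35.
Real GDP 2003 (at 1994 prices) = 57.73·858 + 6.45·528 + 46.96·478 = 75384.82.
Real growth = 75384.82/65306.35 − 1 = 0.1543.

15.43%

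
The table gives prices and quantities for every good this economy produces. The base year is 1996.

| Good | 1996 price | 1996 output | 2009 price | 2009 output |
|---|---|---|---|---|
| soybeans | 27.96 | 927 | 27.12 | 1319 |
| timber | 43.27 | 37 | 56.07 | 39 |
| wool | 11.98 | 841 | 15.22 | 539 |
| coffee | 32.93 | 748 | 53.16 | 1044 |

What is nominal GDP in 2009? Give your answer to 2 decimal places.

101660.63

Nominal GDP 2009 = Σ (p_2009 × q_2009) = 27.12·1319 + 56.07·39 + 15.22·539 + 53.16·1044 = 101660.63.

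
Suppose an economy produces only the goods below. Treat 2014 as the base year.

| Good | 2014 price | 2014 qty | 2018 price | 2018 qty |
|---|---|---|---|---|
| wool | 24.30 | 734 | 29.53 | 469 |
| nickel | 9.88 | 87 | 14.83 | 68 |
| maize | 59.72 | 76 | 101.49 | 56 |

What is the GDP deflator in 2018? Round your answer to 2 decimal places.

133.27

Nominal GDP 2018 = 29.53·469 + 14.83·68 + 101.49·56 = 20541.45.
Real GDP 2018 (at 2014 prices) = 24.30·469 + 9.88·68 + 59.72·56 = 15412.86.
Deflator = Nominal/Real × 100 = 20541.45/15412.86 × 100 = 133.275.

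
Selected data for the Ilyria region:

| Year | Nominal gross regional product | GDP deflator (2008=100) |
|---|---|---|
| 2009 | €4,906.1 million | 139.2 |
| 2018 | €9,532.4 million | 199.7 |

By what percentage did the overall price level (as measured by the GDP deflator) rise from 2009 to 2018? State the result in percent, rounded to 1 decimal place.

43.5%

Price-level change = 199.7 / 139.2 − 1 = 0.4346.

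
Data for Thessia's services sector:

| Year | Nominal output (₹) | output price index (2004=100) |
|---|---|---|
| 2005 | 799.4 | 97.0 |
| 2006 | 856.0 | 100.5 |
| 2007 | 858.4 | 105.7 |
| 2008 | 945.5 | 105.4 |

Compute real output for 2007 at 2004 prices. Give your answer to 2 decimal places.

₹812.11

Real output 2007 = 858.4 / 1.057 = 812.11.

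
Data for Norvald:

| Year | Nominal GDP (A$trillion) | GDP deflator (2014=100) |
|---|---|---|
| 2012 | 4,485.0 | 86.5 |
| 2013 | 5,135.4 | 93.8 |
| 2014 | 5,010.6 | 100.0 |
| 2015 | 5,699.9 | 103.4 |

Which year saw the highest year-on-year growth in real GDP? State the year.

2015

2013: real = 5135.4/0.938 = 5474.84; growth vs 2012 (5184.97) = 5.59%.
2014: real = 5010.6/1.000 = 5010.60; growth vs 2013 (5474.84) = -8.48%.
2015: real = 5699.9/1.034 = 5512.48; growth vs 2014 (5010.60) = 10.02%.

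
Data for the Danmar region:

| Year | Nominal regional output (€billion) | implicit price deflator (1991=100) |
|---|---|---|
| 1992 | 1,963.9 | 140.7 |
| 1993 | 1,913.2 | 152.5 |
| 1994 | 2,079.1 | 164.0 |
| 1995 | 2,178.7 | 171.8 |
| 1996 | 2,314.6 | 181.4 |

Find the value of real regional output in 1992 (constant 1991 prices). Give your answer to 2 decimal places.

Real regional output 1992 = 1963.9 / 1.407 = 1395.81.

€1,395.81 billion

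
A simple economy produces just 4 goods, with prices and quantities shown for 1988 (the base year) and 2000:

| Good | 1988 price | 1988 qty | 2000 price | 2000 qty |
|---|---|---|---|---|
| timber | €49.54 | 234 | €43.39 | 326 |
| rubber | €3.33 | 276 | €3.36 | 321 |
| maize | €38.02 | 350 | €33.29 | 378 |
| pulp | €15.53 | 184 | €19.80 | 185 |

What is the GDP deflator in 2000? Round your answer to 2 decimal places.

91.31

Nominal GDP 2000 = 43.39·326 + 3.36·321 + 33.29·378 + 19.80·185 = 31470.32.
Real GDP 2000 (at 1988 prices) = 49.54·326 + 3.33·321 + 38.02·378 + 15.53·185 = 34463.58.
Deflator = Nominal/Real × 100 = 31470.32/34463.58 × 100 = 91.315.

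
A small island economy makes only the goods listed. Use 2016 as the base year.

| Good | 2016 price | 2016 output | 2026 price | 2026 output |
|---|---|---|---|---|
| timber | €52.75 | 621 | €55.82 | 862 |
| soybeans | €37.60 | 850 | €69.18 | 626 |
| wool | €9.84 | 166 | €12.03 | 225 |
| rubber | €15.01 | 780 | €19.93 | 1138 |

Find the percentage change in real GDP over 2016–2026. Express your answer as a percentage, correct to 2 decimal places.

13.12%

Real GDP 2016 = Nominal GDP 2016 = 52.75·621 + 37.60·850 + 9.84·166 + 15.01·780 = 78058.99.
Real GDP 2026 (at 2016 prices) = 52.75·862 + 37.60·626 + 9.84·225 + 15.01·1138 = 88303.48.
Real growth = 88303.48/78058.99 − 1 = 0.1312.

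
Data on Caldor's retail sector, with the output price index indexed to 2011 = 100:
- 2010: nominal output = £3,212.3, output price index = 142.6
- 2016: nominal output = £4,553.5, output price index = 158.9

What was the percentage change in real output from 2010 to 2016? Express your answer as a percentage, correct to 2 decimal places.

27.21%

Deflate each year: 2010 → 3212.3/1.426 = 2252.66; 2016 → 4553.5/1.589 = 2865.64.
So real output changed by 2865.64/2252.66 − 1 = 0.2721, i.e. 27.21%.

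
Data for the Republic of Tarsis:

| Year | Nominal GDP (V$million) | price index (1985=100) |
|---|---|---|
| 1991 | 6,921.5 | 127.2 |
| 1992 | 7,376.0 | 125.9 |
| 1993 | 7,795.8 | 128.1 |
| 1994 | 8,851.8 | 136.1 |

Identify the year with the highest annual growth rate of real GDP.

1992

1992: real = 7376.0/1.259 = 5858.62; growth vs 1991 (5441.43) = 7.67%.
1993: real = 7795.8/1.281 = 6085.71; growth vs 1992 (5858.62) = 3.88%.
1994: real = 8851.8/1.361 = 6503.89; growth vs 1993 (6085.71) = 6.87%.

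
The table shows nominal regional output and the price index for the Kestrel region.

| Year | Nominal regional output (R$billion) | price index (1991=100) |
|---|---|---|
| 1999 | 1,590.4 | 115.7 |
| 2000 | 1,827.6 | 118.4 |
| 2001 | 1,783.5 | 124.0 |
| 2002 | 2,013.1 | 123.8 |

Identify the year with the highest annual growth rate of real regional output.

2002

2000: real = 1827.6/1.184 = 1543.58; growth vs 1999 (1374.59) = 12.29%.
2001: real = 1783.5/1.240 = 1438.31; growth vs 2000 (1543.58) = -6.82%.
2002: real = 2013.1/1.238 = 1626.09; growth vs 2001 (1438.31) = 13.06%.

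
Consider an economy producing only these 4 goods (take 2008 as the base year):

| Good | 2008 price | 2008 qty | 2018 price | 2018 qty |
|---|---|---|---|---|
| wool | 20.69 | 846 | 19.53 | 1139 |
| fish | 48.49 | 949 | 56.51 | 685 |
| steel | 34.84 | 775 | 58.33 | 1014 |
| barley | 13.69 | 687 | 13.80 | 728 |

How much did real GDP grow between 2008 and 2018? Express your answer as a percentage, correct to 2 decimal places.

2.15%

Real GDP 2008 = Nominal GDP 2008 = 20.69·846 + 48.49·949 + 34.84·775 + 13.69·687 = 99926.78.
Real GDP 2018 (at 2008 prices) = 20.69·1139 + 48.49·685 + 34.84·1014 + 13.69·728 = 102075.64.
Real growth = 102075.64/99926.78 − 1 = 0.0215.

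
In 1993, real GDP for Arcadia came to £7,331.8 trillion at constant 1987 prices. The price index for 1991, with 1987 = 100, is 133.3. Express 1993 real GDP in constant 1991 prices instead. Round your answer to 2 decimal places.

£9,773.29 trillion

Real GDP in 1991 prices = Real GDP in 1987 prices × (P_1991/P_1987) = 7331.8 × 1.333 = 9773.29.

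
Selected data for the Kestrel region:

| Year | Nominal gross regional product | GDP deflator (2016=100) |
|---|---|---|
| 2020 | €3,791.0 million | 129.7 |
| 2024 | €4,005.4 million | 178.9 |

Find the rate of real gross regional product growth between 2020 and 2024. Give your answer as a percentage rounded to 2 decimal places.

Real gross regional product 2020 = 3791.0 / 1.297 = 2922.90.
Real gross regional product 2024 = 4005.4 / 1.789 = 2238.90.
Real growth = 2238.90 / 2922.90 − 1 = -0.2340.

-23.40%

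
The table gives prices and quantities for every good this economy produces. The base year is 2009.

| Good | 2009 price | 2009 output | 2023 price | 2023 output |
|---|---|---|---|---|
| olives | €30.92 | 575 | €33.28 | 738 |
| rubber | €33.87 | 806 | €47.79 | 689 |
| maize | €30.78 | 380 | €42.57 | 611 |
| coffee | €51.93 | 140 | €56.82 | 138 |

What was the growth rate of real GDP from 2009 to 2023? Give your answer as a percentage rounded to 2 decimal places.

12.62%

Real GDP 2009 = Nominal GDP 2009 = 30.92·575 + 33.87·806 + 30.78·380 + 51.93·140 = 64044.82.
Real GDP 2023 (at 2009 prices) = 30.92·738 + 33.87·689 + 30.78·611 + 51.93·138 = 72128.31.
Real growth = 72128.31/64044.82 − 1 = 0.1262.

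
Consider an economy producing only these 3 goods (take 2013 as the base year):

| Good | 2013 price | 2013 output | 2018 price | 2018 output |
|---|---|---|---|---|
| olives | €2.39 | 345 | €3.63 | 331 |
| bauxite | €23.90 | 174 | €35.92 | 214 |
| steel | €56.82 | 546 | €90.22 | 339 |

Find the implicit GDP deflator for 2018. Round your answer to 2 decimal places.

Nominal GDP 2018 = 3.63·331 + 35.92·214 + 90.22·339 = 39472.99.
Real GDP 2018 (at 2013 prices) = 2.39·331 + 23.90·214 + 56.82·339 = 25167.67.
Deflator = Nominal/Real × 100 = 39472.99/25167.67 × 100 = 156.840.

156.84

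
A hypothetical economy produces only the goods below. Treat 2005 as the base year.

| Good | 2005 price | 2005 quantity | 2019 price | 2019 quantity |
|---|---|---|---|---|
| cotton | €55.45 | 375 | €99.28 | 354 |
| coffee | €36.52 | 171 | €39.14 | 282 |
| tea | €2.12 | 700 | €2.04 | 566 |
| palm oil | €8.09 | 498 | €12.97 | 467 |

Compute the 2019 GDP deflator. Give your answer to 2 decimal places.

Nominal GDP 2019 = 99.28·354 + 39.14·282 + 2.04·566 + 12.97·467 = 53394.23.
Real GDP 2019 (at 2005 prices) = 55.45·354 + 36.52·282 + 2.12·566 + 8.09·467 = 34905.89.
Deflator = Nominal/Real × 100 = 53394.23/34905.89 × 100 = 152.966.

152.97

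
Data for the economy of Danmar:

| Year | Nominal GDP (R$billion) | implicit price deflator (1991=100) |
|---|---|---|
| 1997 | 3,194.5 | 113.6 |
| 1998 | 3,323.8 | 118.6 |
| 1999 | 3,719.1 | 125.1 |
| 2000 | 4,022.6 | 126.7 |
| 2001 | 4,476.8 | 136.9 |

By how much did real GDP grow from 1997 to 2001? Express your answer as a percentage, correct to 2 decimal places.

Real GDP 1997 = 3194.5/1.136 = 2812.06.
Real GDP 2001 = 4476.8/1.369 = 3270.12.
Change = 3270.12/2812.06 − 1 = 0.1629.

16.29%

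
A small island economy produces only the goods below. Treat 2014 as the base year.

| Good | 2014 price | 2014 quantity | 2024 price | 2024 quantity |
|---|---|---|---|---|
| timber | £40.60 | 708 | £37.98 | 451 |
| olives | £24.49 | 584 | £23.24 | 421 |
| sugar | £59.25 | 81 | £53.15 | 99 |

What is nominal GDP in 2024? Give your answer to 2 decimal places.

Nominal GDP 2024 = Σ (p_2024 × q_2024) = 37.98·451 + 23.24·421 + 53.15·99 = 32174.87.

£32174.87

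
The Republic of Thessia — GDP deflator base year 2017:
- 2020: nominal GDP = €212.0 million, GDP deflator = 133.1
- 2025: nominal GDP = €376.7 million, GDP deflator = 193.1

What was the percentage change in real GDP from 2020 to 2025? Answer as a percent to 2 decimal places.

Deflate each year: 2020 → 212.0/1.331 = 159.28; 2025 → 376.7/1.931 = 195.08.
So real GDP changed by 195.08/159.28 − 1 = 0.2248, i.e. 22.48%.

22.48%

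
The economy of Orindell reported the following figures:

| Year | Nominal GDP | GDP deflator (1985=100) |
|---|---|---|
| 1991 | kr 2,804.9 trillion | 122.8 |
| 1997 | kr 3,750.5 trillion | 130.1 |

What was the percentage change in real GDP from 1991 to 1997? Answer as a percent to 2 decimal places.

Deflate each year: 1991 → 2804.9/1.228 = 2284.12; 1997 → 3750.5/1.301 = 2882.78.
So real GDP changed by 2882.78/2284.12 − 1 = 0.2621, i.e. 26.21%.

26.21%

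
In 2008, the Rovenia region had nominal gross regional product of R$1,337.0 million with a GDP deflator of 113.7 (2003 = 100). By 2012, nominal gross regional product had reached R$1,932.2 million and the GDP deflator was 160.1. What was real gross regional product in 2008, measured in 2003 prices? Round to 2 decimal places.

R$1,175.90 million

Real gross regional product = Nominal / (GDP deflator/100) = 1337.0 / 1.137 = 1175.90.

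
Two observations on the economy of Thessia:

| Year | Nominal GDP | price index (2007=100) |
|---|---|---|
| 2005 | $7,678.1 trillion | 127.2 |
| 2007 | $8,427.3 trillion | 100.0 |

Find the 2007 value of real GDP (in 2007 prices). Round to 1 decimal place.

$8,427.3 trillion

Real GDP = Nominal / (price index/100) = 8427.3 / 1.000 = 8427.30.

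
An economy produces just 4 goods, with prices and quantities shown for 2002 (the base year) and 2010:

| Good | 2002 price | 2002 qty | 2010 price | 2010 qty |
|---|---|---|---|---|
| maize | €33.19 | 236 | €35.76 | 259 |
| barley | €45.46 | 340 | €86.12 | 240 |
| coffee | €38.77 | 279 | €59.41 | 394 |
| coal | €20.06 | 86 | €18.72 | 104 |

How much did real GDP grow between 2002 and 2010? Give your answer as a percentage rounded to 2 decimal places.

Real GDP 2002 = Nominal GDP 2002 = 33.19·236 + 45.46·340 + 38.77·279 + 20.06·86 = 35831.23.
Real GDP 2010 (at 2002 prices) = 33.19·259 + 45.46·240 + 38.77·394 + 20.06·104 = 36868.23.
Real growth = 36868.23/35831.23 − 1 = 0.0289.

2.89%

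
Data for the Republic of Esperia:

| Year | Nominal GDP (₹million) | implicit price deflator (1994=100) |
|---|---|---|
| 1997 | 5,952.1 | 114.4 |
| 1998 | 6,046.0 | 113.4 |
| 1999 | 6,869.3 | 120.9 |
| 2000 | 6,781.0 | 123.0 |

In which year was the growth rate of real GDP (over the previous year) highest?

1999

1998: real = 6046.0/1.134 = 5331.57; growth vs 1997 (5202.88) = 2.47%.
1999: real = 6869.3/1.209 = 5681.80; growth vs 1998 (5331.57) = 6.57%.
2000: real = 6781.0/1.230 = 5513.01; growth vs 1999 (5681.80) = -2.97%.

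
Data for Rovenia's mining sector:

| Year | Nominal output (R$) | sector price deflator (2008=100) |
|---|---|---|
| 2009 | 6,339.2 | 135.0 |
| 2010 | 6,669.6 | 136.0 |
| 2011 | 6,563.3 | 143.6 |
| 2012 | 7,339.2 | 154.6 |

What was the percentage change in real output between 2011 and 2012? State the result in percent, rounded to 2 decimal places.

3.87%

Real output 2011 = 6563.3/1.436 = 4570.54.
Real output 2012 = 7339.2/1.546 = 4747.22.
Change = 4747.22/4570.54 − 1 = 0.0387.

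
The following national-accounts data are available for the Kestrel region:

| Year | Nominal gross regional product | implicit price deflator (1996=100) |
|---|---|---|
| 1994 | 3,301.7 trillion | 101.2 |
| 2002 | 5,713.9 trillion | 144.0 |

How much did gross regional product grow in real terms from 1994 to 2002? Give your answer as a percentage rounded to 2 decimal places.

Real gross regional product 1994 = 3301.7 / 1.012 = 3262.55.
Real gross regional product 2002 = 5713.9 / 1.440 = 3967.99.
Real growth = 3967.99 / 3262.55 − 1 = 0.2162.

21.62%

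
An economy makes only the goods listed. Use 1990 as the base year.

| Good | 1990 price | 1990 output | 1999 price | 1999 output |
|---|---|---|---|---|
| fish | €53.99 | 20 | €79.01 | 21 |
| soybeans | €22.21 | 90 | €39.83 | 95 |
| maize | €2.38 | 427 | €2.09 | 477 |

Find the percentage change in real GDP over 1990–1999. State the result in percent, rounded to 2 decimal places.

Real GDP 1990 = Nominal GDP 1990 = 53.99·20 + 22.21·90 + 2.38·427 = 4094.96.
Real GDP 1999 (at 1990 prices) = 53.99·21 + 22.21·95 + 2.38·477 = 4379.00.
Real growth = 4379.00/4094.96 − 1 = 0.0694.

6.94%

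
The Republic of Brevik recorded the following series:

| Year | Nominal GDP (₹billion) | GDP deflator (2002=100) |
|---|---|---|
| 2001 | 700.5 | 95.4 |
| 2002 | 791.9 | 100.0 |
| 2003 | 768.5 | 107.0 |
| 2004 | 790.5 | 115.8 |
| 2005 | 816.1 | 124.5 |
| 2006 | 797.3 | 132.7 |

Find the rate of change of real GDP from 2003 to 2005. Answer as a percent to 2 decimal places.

Real GDP 2003 = 768.5/1.070 = 718.22.
Real GDP 2005 = 816.1/1.245 = 655.50.
Change = 655.50/718.22 − 1 = -0.0873.

-8.73%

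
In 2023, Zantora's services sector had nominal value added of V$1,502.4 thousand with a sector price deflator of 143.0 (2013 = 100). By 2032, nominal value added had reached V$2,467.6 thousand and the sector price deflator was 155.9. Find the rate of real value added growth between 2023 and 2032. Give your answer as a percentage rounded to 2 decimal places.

50.65%

Deflate each year: 2023 → 1502.4/1.430 = 1050.63; 2032 → 2467.6/1.559 = 1582.81.
So real value added changed by 1582.81/1050.63 − 1 = 0.5065, i.e. 50.65%.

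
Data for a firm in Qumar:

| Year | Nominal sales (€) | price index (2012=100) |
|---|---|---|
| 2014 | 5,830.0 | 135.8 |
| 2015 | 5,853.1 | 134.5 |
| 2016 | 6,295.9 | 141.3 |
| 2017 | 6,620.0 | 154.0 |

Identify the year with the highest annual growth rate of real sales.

2016

2015: real = 5853.1/1.345 = 4351.75; growth vs 2014 (4293.08) = 1.37%.
2016: real = 6295.9/1.413 = 4455.70; growth vs 2015 (4351.75) = 2.39%.
2017: real = 6620.0/1.540 = 4298.70; growth vs 2016 (4455.70) = -3.52%.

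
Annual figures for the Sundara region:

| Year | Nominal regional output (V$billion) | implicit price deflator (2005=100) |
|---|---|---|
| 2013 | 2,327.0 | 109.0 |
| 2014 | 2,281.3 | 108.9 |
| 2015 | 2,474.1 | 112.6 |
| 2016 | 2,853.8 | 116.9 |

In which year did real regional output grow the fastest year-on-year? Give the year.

2016

2014: real = 2281.3/1.089 = 2094.86; growth vs 2013 (2134.86) = -1.87%.
2015: real = 2474.1/1.126 = 2197.25; growth vs 2014 (2094.86) = 4.89%.
2016: real = 2853.8/1.169 = 2441.23; growth vs 2015 (2197.25) = 11.10%.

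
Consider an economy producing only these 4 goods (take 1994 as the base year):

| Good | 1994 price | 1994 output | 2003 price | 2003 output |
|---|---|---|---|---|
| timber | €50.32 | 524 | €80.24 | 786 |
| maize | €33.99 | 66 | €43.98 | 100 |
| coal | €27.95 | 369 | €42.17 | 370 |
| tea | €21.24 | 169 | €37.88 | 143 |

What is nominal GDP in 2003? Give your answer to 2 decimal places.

Nominal GDP 2003 = Σ (p_2003 × q_2003) = 80.24·786 + 43.98·100 + 42.17·370 + 37.88·143 = 88486.38.

€88486.38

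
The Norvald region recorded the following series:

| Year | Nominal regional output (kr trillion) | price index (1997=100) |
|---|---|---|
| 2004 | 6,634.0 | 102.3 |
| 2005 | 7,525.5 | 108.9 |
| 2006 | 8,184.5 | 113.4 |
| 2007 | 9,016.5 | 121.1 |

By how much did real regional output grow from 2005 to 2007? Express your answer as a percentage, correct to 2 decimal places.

7.74%

Real regional output 2005 = 7525.5/1.089 = 6910.47.
Real regional output 2007 = 9016.5/1.211 = 7445.50.
Change = 7445.50/6910.47 − 1 = 0.0774.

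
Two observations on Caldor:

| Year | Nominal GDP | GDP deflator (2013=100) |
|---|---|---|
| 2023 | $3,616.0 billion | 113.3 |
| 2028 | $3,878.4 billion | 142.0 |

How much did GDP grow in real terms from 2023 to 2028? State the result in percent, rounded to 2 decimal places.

Real GDP 2023 = 3616.0 / 1.133 = 3191.53.
Real GDP 2028 = 3878.4 / 1.420 = 2731.27.
Real growth = 2731.27 / 3191.53 − 1 = -0.1442.

-14.42%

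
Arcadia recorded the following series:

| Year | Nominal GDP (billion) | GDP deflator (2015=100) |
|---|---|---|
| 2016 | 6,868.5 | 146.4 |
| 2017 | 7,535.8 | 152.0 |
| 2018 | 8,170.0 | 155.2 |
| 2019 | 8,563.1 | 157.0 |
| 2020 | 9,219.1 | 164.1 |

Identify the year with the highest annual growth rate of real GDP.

2018

2017: real = 7535.8/1.520 = 4957.76; growth vs 2016 (4691.60) = 5.67%.
2018: real = 8170.0/1.552 = 5264.18; growth vs 2017 (4957.76) = 6.18%.
2019: real = 8563.1/1.570 = 5454.20; growth vs 2018 (5264.18) = 3.61%.
2020: real = 9219.1/1.641 = 5617.98; growth vs 2019 (5454.20) = 3.00%.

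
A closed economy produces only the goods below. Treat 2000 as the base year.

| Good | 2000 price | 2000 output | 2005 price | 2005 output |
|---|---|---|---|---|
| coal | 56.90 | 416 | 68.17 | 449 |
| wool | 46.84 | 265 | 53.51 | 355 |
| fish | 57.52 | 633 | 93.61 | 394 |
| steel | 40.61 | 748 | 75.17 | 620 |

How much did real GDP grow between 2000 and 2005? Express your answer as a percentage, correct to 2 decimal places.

-12.49%

Real GDP 2000 = Nominal GDP 2000 = 56.90·416 + 46.84·265 + 57.52·633 + 40.61·748 = 102869.44.
Real GDP 2005 (at 2000 prices) = 56.90·449 + 46.84·355 + 57.52·394 + 40.61·620 = 90017.38.
Real growth = 90017.38/102869.44 − 1 = -0.1249.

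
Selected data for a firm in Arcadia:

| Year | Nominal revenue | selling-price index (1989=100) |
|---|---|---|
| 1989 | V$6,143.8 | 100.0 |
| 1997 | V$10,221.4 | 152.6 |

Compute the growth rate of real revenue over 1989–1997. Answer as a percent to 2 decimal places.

9.02%

Deflate each year: 1989 → 6143.8/1.000 = 6143.80; 1997 → 10221.4/1.526 = 6698.17.
So real revenue changed by 6698.17/6143.80 − 1 = 0.0902, i.e. 9.02%.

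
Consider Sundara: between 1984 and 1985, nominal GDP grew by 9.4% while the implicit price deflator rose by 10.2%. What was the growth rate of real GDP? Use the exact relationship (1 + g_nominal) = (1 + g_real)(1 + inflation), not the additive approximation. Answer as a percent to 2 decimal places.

-0.73%

(1 + g_nom) = (1 + g_real)(1 + π), so g_real = 1.0940 / 1.1020 − 1 = -0.00726.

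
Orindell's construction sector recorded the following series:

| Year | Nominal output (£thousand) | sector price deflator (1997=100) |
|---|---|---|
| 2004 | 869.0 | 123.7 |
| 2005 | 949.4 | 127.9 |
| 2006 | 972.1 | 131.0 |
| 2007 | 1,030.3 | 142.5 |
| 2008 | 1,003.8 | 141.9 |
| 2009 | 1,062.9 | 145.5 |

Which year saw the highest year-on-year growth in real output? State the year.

2005: real = 949.4/1.279 = 742.30; growth vs 2004 (702.51) = 5.66%.
2006: real = 972.1/1.310 = 742.06; growth vs 2005 (742.30) = -0.03%.
2007: real = 1030.3/1.425 = 723.02; growth vs 2006 (742.06) = -2.57%.
2008: real = 1003.8/1.419 = 707.40; growth vs 2007 (723.02) = -2.16%.
2009: real = 1062.9/1.455 = 730.52; growth vs 2008 (707.40) = 3.27%.

2005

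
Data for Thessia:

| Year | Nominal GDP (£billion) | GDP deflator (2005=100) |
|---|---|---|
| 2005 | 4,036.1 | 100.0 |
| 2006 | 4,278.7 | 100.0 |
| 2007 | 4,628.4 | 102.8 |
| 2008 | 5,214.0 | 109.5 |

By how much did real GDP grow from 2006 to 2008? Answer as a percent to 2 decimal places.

Real GDP 2006 = 4278.7/1.000 = 4278.70.
Real GDP 2008 = 5214.0/1.095 = 4761.64.
Change = 4761.64/4278.70 − 1 = 0.1129.

11.29%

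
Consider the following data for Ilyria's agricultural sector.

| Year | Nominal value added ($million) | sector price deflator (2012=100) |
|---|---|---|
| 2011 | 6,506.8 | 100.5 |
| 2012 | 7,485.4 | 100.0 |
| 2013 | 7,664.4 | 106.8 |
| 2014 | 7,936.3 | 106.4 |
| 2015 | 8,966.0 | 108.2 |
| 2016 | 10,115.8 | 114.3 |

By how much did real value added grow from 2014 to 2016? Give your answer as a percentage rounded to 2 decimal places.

18.65%

Real value added 2014 = 7936.3/1.064 = 7458.93.
Real value added 2016 = 10115.8/1.143 = 8850.22.
Change = 8850.22/7458.93 − 1 = 0.1865.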